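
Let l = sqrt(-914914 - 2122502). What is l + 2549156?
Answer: 2549156 + 2*I*sqrt(759354) ≈ 2.5492e+6 + 1742.8*I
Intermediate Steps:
l = 2*I*sqrt(759354) (l = sqrt(-3037416) = 2*I*sqrt(759354) ≈ 1742.8*I)
l + 2549156 = 2*I*sqrt(759354) + 2549156 = 2549156 + 2*I*sqrt(759354)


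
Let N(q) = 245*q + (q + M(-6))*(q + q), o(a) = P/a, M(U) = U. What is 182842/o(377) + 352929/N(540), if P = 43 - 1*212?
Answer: -96397841597/236340 ≈ -4.0788e+5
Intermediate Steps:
P = -169 (P = 43 - 212 = -169)
o(a) = -169/a
N(q) = 245*q + 2*q*(-6 + q) (N(q) = 245*q + (q - 6)*(q + q) = 245*q + (-6 + q)*(2*q) = 245*q + 2*q*(-6 + q))
182842/o(377) + 352929/N(540) = 182842/((-169/377)) + 352929/((540*(233 + 2*540))) = 182842/((-169*1/377)) + 352929/((540*(233 + 1080))) = 182842/(-13/29) + 352929/((540*1313)) = 182842*(-29/13) + 352929/709020 = -5302418/13 + 352929*(1/709020) = -5302418/13 + 117643/236340 = -96397841597/236340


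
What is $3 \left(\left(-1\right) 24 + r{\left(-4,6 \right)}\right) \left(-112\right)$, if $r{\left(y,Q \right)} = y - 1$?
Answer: $9744$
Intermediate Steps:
$r{\left(y,Q \right)} = -1 + y$
$3 \left(\left(-1\right) 24 + r{\left(-4,6 \right)}\right) \left(-112\right) = 3 \left(\left(-1\right) 24 - 5\right) \left(-112\right) = 3 \left(-24 - 5\right) \left(-112\right) = 3 \left(-29\right) \left(-112\right) = \left(-87\right) \left(-112\right) = 9744$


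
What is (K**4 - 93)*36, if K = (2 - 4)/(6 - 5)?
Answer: -2772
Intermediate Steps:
K = -2 (K = -2/1 = -2*1 = -2)
(K**4 - 93)*36 = ((-2)**4 - 93)*36 = (16 - 93)*36 = -77*36 = -2772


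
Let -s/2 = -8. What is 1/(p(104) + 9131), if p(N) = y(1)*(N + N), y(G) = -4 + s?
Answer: 1/11627 ≈ 8.6007e-5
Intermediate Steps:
s = 16 (s = -2*(-8) = 16)
y(G) = 12 (y(G) = -4 + 16 = 12)
p(N) = 24*N (p(N) = 12*(N + N) = 12*(2*N) = 24*N)
1/(p(104) + 9131) = 1/(24*104 + 9131) = 1/(2496 + 9131) = 1/11627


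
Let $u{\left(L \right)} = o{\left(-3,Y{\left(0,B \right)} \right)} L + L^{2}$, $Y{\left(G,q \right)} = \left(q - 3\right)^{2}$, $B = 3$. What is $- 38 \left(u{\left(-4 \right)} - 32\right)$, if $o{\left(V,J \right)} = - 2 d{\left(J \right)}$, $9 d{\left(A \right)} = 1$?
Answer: $\frac{5168}{9} \approx 574.22$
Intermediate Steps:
$d{\left(A \right)} = \frac{1}{9}$ ($d{\left(A \right)} = \frac{1}{9} \cdot 1 = \frac{1}{9}$)
$Y{\left(G,q \right)} = \left(-3 + q\right)^{2}$
$o{\left(V,J \right)} = - \frac{2}{9}$ ($o{\left(V,J \right)} = \left(-2\right) \frac{1}{9} = - \frac{2}{9}$)
$u{\left(L \right)} = L^{2} - \frac{2 L}{9}$ ($u{\left(L \right)} = - \frac{2 L}{9} + L^{2} = L^{2} - \frac{2 L}{9}$)
$- 38 \left(u{\left(-4 \right)} - 32\right) = - 38 \left(\frac{1}{9} \left(-4\right) \left(-2 + 9 \left(-4\right)\right) - 32\right) = - 38 \left(\frac{1}{9} \left(-4\right) \left(-2 - 36\right) - 32\right) = - 38 \left(\frac{1}{9} \left(-4\right) \left(-38\right) - 32\right) = - 38 \left(\frac{152}{9} - 32\right) = \left(-38\right) \left(- \frac{136}{9}\right) = \frac{5168}{9}$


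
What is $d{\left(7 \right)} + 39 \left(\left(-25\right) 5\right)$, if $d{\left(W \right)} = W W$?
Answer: $-4826$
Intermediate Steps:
$d{\left(W \right)} = W^{2}$
$d{\left(7 \right)} + 39 \left(\left(-25\right) 5\right) = 7^{2} + 39 \left(\left(-25\right) 5\right) = 49 + 39 \left(-125\right) = 49 - 4875 = -4826$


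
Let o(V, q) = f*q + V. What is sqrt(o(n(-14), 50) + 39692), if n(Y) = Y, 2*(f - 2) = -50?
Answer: 8*sqrt(602) ≈ 196.29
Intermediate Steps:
f = -23 (f = 2 + (1/2)*(-50) = 2 - 25 = -23)
o(V, q) = V - 23*q (o(V, q) = -23*q + V = V - 23*q)
sqrt(o(n(-14), 50) + 39692) = sqrt((-14 - 23*50) + 39692) = sqrt((-14 - 1150) + 39692) = sqrt(-1164 + 39692) = sqrt(38528) = 8*sqrt(602)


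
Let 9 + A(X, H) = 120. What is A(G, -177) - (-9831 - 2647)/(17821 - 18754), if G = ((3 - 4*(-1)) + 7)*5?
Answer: 91085/933 ≈ 97.626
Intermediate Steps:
G = 70 (G = ((3 + 4) + 7)*5 = (7 + 7)*5 = 14*5 = 70)
A(X, H) = 111 (A(X, H) = -9 + 120 = 111)
A(G, -177) - (-9831 - 2647)/(17821 - 18754) = 111 - (-9831 - 2647)/(17821 - 18754) = 111 - (-12478)/(-933) = 111 - (-12478)*(-1)/933 = 111 - 1*12478/933 = 111 - 12478/933 = 91085/933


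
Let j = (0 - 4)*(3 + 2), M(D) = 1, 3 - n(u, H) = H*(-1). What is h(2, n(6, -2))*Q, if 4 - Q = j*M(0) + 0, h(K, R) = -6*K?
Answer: -288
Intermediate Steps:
n(u, H) = 3 + H (n(u, H) = 3 - H*(-1) = 3 - (-1)*H = 3 + H)
j = -20 (j = -4*5 = -20)
Q = 24 (Q = 4 - (-20*1 + 0) = 4 - (-20 + 0) = 4 - 1*(-20) = 4 + 20 = 24)
h(2, n(6, -2))*Q = -6*2*24 = -12*24 = -288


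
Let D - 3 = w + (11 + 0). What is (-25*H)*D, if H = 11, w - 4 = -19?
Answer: 275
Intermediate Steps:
w = -15 (w = 4 - 19 = -15)
D = -1 (D = 3 + (-15 + (11 + 0)) = 3 + (-15 + 11) = 3 - 4 = -1)
(-25*H)*D = -25*11*(-1) = -275*(-1) = 275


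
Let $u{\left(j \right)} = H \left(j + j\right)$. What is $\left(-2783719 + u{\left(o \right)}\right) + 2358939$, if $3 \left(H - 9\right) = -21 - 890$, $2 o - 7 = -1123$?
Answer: $-95932$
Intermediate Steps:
$o = -558$ ($o = \frac{7}{2} + \frac{1}{2} \left(-1123\right) = \frac{7}{2} - \frac{1123}{2} = -558$)
$H = - \frac{884}{3}$ ($H = 9 + \frac{-21 - 890}{3} = 9 + \frac{1}{3} \left(-911\right) = 9 - \frac{911}{3} = - \frac{884}{3} \approx -294.67$)
$u{\left(j \right)} = - \frac{1768 j}{3}$ ($u{\left(j \right)} = - \frac{884 \left(j + j\right)}{3} = - \frac{884 \cdot 2 j}{3} = - \frac{1768 j}{3}$)
$\left(-2783719 + u{\left(o \right)}\right) + 2358939 = \left(-2783719 - -328848\right) + 2358939 = \left(-2783719 + 328848\right) + 2358939 = -2454871 + 2358939 = -95932$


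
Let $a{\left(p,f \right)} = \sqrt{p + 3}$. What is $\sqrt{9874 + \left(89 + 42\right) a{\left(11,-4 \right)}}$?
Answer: $\sqrt{9874 + 131 \sqrt{14}} \approx 101.8$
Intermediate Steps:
$a{\left(p,f \right)} = \sqrt{3 + p}$
$\sqrt{9874 + \left(89 + 42\right) a{\left(11,-4 \right)}} = \sqrt{9874 + \left(89 + 42\right) \sqrt{3 + 11}} = \sqrt{9874 + 131 \sqrt{14}}$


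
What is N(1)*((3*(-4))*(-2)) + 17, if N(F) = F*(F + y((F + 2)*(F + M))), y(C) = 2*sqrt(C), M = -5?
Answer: 41 + 96*I*sqrt(3) ≈ 41.0 + 166.28*I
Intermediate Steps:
N(F) = F*(F + 2*sqrt((-5 + F)*(2 + F))) (N(F) = F*(F + 2*sqrt((F + 2)*(F - 5))) = F*(F + 2*sqrt((2 + F)*(-5 + F))) = F*(F + 2*sqrt((-5 + F)*(2 + F))))
N(1)*((3*(-4))*(-2)) + 17 = (1*(1 + 2*sqrt(-10 + 1**2 - 3*1)))*((3*(-4))*(-2)) + 17 = (1*(1 + 2*sqrt(-10 + 1 - 3)))*(-12*(-2)) + 17 = (1*(1 + 2*sqrt(-12)))*24 + 17 = (1*(1 + 2*(2*I*sqrt(3))))*24 + 17 = (1*(1 + 4*I*sqrt(3)))*24 + 17 = (1 + 4*I*sqrt(3))*24 + 17 = (24 + 96*I*sqrt(3)) + 17 = 41 + 96*I*sqrt(3)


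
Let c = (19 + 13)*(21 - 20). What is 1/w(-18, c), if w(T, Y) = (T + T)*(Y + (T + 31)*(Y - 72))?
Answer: 1/17568 ≈ 5.6922e-5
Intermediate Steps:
c = 32 (c = 32*1 = 32)
w(T, Y) = 2*T*(Y + (-72 + Y)*(31 + T)) (w(T, Y) = (2*T)*(Y + (31 + T)*(-72 + Y)) = (2*T)*(Y + (-72 + Y)*(31 + T)) = 2*T*(Y + (-72 + Y)*(31 + T)))
1/w(-18, c) = 1/(2*(-18)*(-2232 - 72*(-18) + 32*32 - 18*32)) = 1/(2*(-18)*(-2232 + 1296 + 1024 - 576)) = 1/(2*(-18)*(-488)) = 1/17568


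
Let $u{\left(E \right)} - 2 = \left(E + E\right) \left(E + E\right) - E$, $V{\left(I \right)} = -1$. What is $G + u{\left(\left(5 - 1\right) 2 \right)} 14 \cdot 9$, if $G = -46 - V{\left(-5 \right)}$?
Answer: $31455$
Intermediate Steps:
$G = -45$ ($G = -46 - -1 = -46 + 1 = -45$)
$u{\left(E \right)} = 2 - E + 4 E^{2}$ ($u{\left(E \right)} = 2 - \left(E - \left(E + E\right) \left(E + E\right)\right) = 2 - \left(E - 2 E 2 E\right) = 2 + \left(4 E^{2} - E\right) = 2 + \left(- E + 4 E^{2}\right) = 2 - E + 4 E^{2}$)
$G + u{\left(\left(5 - 1\right) 2 \right)} 14 \cdot 9 = -45 + \left(2 - \left(5 - 1\right) 2 + 4 \left(\left(5 - 1\right) 2\right)^{2}\right) 14 \cdot 9 = -45 + \left(2 - 4 \cdot 2 + 4 \left(4 \cdot 2\right)^{2}\right) 126 = -45 + \left(2 - 8 + 4 \cdot 8^{2}\right) 126 = -45 + \left(2 - 8 + 4 \cdot 64\right) 126 = -45 + \left(2 - 8 + 256\right) 126 = -45 + 250 \cdot 126 = -45 + 31500 = 31455$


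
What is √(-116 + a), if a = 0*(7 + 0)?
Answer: 2*I*√29 ≈ 10.77*I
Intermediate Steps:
a = 0 (a = 0*7 = 0)
√(-116 + a) = √(-116 + 0) = √(-116) = 2*I*√29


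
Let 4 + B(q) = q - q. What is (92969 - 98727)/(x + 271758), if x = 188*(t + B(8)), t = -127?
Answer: -2879/123565 ≈ -0.023299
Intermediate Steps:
B(q) = -4 (B(q) = -4 + (q - q) = -4 + 0 = -4)
x = -24628 (x = 188*(-127 - 4) = 188*(-131) = -24628)
(92969 - 98727)/(x + 271758) = (92969 - 98727)/(-24628 + 271758) = -5758/247130 = -5758*1/247130 = -2879/123565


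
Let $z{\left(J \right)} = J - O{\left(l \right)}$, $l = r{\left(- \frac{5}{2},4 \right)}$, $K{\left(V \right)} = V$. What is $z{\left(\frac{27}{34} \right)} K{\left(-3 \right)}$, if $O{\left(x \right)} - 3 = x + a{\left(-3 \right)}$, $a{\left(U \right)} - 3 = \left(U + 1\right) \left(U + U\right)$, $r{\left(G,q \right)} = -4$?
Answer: $\frac{1347}{34} \approx 39.618$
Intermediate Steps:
$l = -4$
$a{\left(U \right)} = 3 + 2 U \left(1 + U\right)$ ($a{\left(U \right)} = 3 + \left(U + 1\right) \left(U + U\right) = 3 + \left(1 + U\right) 2 U = 3 + 2 U \left(1 + U\right)$)
$O{\left(x \right)} = 18 + x$ ($O{\left(x \right)} = 3 + \left(x + \left(3 + 2 \left(-3\right) + 2 \left(-3\right)^{2}\right)\right) = 3 + \left(x + \left(3 - 6 + 2 \cdot 9\right)\right) = 3 + \left(x + \left(3 - 6 + 18\right)\right) = 3 + \left(x + 15\right) = 3 + \left(15 + x\right) = 18 + x$)
$z{\left(J \right)} = -14 + J$ ($z{\left(J \right)} = J - \left(18 - 4\right) = J - 14 = -14 + J$)
$z{\left(\frac{27}{34} \right)} K{\left(-3 \right)} = \left(-14 + \frac{27}{34}\right) \left(-3\right) = \left(- \frac{449}{34}\right) \left(-3\right) = \frac{1347}{34}$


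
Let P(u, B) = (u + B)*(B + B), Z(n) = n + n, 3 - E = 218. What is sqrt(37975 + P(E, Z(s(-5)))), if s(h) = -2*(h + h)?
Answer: 5*sqrt(959) ≈ 154.84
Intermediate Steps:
E = -215 (E = 3 - 1*218 = 3 - 218 = -215)
s(h) = -4*h
Z(n) = 2*n
P(u, B) = 2*B*(B + u) (P(u, B) = (B + u)*(2*B) = 2*B*(B + u))
sqrt(37975 + P(E, Z(s(-5)))) = sqrt(37975 + 2*(2*(-4*(-5)))*(2*(-4*(-5)) - 215)) = sqrt(37975 + 2*(2*20)*(2*20 - 215)) = sqrt(37975 + 2*40*(40 - 215)) = sqrt(37975 + 2*40*(-175)) = sqrt(37975 - 14000) = sqrt(23975) = 5*sqrt(959)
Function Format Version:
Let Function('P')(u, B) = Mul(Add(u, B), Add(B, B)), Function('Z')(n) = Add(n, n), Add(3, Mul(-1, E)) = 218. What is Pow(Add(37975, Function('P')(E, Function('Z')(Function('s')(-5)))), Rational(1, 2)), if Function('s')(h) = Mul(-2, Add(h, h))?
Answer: Mul(5, Pow(959, Rational(1, 2))) ≈ 154.84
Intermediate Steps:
E = -215 (E = Add(3, Mul(-1, 218)) = Add(3, -218) = -215)
Function('s')(h) = Mul(-4, h) (Function('s')(h) = Mul(-2, Mul(2, h)) = Mul(-4, h))
Function('Z')(n) = Mul(2, n)
Function('P')(u, B) = Mul(2, B, Add(B, u)) (Function('P')(u, B) = Mul(Add(B, u), Mul(2, B)) = Mul(2, B, Add(B, u)))
Pow(Add(37975, Function('P')(E, Function('Z')(Function('s')(-5)))), Rational(1, 2)) = Pow(Add(37975, Mul(2, Mul(2, Mul(-4, -5)), Add(Mul(2, Mul(-4, -5)), -215))), Rational(1, 2)) = Pow(Add(37975, Mul(2, Mul(2, 20), Add(Mul(2, 20), -215))), Rational(1, 2)) = Pow(Add(37975, Mul(2, 40, Add(40, -215))), Rational(1, 2)) = Pow(Add(37975, Mul(2, 40, -175)), Rational(1, 2)) = Pow(Add(37975, -14000), Rational(1, 2)) = Pow(23975, Rational(1, 2)) = Mul(5, Pow(959, Rational(1, 2)))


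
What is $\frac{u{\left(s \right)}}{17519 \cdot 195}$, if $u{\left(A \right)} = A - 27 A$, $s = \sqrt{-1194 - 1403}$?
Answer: $- \frac{14 i \sqrt{53}}{262785} \approx - 0.00038785 i$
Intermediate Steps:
$s = 7 i \sqrt{53}$ ($s = \sqrt{-2597} = 7 i \sqrt{53} \approx 50.961 i$)
$u{\left(A \right)} = - 26 A$
$\frac{u{\left(s \right)}}{17519 \cdot 195} = \frac{\left(-26\right) 7 i \sqrt{53}}{17519 \cdot 195} = \frac{\left(-182\right) i \sqrt{53}}{3416205} = - 182 i \sqrt{53} \cdot \frac{1}{3416205} = - \frac{14 i \sqrt{53}}{262785}$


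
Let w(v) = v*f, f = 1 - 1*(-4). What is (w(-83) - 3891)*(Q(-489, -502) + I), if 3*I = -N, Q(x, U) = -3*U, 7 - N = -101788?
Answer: 418874762/3 ≈ 1.3962e+8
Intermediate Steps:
N = 101795 (N = 7 - 1*(-101788) = 7 + 101788 = 101795)
f = 5 (f = 1 + 4 = 5)
I = -101795/3 (I = (-1*101795)/3 = (⅓)*(-101795) = -101795/3 ≈ -33932.)
w(v) = 5*v (w(v) = v*5 = 5*v)
(w(-83) - 3891)*(Q(-489, -502) + I) = (5*(-83) - 3891)*(-3*(-502) - 101795/3) = (-415 - 3891)*(1506 - 101795/3) = -4306*(-97277/3) = 418874762/3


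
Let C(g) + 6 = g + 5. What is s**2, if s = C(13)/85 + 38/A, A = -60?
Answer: 63001/260100 ≈ 0.24222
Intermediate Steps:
C(g) = -1 + g (C(g) = -6 + (g + 5) = -6 + (5 + g) = -1 + g)
s = -251/510 (s = (-1 + 13)/85 + 38/(-60) = 12*(1/85) + 38*(-1/60) = 12/85 - 19/30 = -251/510 ≈ -0.49216)
s**2 = (-251/510)**2 = 63001/260100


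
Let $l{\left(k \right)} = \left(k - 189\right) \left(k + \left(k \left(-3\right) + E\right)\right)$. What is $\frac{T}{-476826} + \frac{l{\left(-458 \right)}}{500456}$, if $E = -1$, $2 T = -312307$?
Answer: $- \frac{102067710067}{119315216328} \approx -0.85545$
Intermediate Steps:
$T = - \frac{312307}{2}$ ($T = \frac{1}{2} \left(-312307\right) = - \frac{312307}{2} \approx -1.5615 \cdot 10^{5}$)
$l{\left(k \right)} = \left(-1 - 2 k\right) \left(-189 + k\right)$ ($l{\left(k \right)} = \left(k - 189\right) \left(k + \left(k \left(-3\right) - 1\right)\right) = \left(-189 + k\right) \left(k - \left(1 + 3 k\right)\right) = \left(-189 + k\right) \left(-1 - 2 k\right) = \left(-1 - 2 k\right) \left(-189 + k\right)$)
$\frac{T}{-476826} + \frac{l{\left(-458 \right)}}{500456} = - \frac{312307}{2 \left(-476826\right)} + \frac{189 - 2 \left(-458\right)^{2} + 377 \left(-458\right)}{500456} = \left(- \frac{312307}{2}\right) \left(- \frac{1}{476826}\right) + \left(189 - 419528 - 172666\right) \frac{1}{500456} = \frac{312307}{953652} + \left(189 - 419528 - 172666\right) \frac{1}{500456} = \frac{312307}{953652} - \frac{592005}{500456} = - \frac{102067710067}{119315216328}$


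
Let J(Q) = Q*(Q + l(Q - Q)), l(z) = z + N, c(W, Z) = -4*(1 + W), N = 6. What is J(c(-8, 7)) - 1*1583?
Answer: -631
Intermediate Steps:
c(W, Z) = -4 - 4*W
l(z) = 6 + z (l(z) = z + 6 = 6 + z)
J(Q) = Q*(6 + Q) (J(Q) = Q*(Q + (6 + (Q - Q))) = Q*(Q + (6 + 0)) = Q*(Q + 6) = Q*(6 + Q))
J(c(-8, 7)) - 1*1583 = (-4 - 4*(-8))*(6 + (-4 - 4*(-8))) - 1*1583 = (-4 + 32)*(6 + (-4 + 32)) - 1583 = 28*(6 + 28) - 1583 = 28*34 - 1583 = 952 - 1583 = -631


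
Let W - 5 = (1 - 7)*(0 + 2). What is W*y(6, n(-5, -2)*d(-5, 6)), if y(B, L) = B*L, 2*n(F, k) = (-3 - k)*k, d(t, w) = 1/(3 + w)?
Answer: -14/3 ≈ -4.6667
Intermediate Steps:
W = -7 (W = 5 + (1 - 7)*(0 + 2) = 5 - 6*2 = 5 - 12 = -7)
n(F, k) = k*(-3 - k)/2 (n(F, k) = ((-3 - k)*k)/2 = (k*(-3 - k))/2 = k*(-3 - k)/2)
W*y(6, n(-5, -2)*d(-5, 6)) = -42*(-½*(-2)*(3 - 2))/(3 + 6) = -42*-½*(-2)*1/9 = -42*1*(⅑) = -42/9 = -7*⅔ = -14/3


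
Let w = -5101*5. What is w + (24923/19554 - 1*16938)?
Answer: -829905499/19554 ≈ -42442.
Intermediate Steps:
w = -25505
w + (24923/19554 - 1*16938) = -25505 + (24923/19554 - 1*16938) = -25505 + (24923*(1/19554) - 16938) = -25505 + (24923/19554 - 16938) = -25505 - 331180729/19554 = -829905499/19554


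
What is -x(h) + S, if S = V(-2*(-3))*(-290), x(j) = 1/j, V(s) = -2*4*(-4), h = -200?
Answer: -1855999/200 ≈ -9280.0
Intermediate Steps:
V(s) = 32 (V(s) = -8*(-4) = 32)
S = -9280 (S = 32*(-290) = -9280)
-x(h) + S = -1/(-200) - 9280 = -1*(-1/200) - 9280 = 1/200 - 9280 = -1855999/200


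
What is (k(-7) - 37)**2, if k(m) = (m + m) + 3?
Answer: 2304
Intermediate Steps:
k(m) = 3 + 2*m (k(m) = 2*m + 3 = 3 + 2*m)
(k(-7) - 37)**2 = ((3 + 2*(-7)) - 37)**2 = ((3 - 14) - 37)**2 = (-11 - 37)**2 = (-48)**2 = 2304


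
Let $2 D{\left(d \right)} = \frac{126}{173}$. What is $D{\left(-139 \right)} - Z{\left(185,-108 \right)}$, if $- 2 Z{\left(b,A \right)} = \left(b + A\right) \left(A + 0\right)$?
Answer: $- \frac{719271}{173} \approx -4157.6$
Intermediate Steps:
$D{\left(d \right)} = \frac{63}{173}$ ($D{\left(d \right)} = \frac{126 \cdot \frac{1}{173}}{2} = \frac{1}{2} \cdot \frac{126}{173} = \frac{63}{173}$)
$Z{\left(b,A \right)} = - \frac{A \left(A + b\right)}{2}$ ($Z{\left(b,A \right)} = - \frac{\left(b + A\right) \left(A + 0\right)}{2} = - \frac{\left(A + b\right) A}{2} = - \frac{A \left(A + b\right)}{2}$)
$D{\left(-139 \right)} - Z{\left(185,-108 \right)} = \frac{63}{173} - \left(- \frac{1}{2}\right) \left(-108\right) \left(-108 + 185\right) = \frac{63}{173} - \left(- \frac{1}{2}\right) \left(-108\right) 77 = \frac{63}{173} - 4158 = - \frac{719271}{173}$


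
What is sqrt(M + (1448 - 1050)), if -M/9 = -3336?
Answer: sqrt(30422) ≈ 174.42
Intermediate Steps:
M = 30024 (M = -9*(-3336) = 30024)
sqrt(M + (1448 - 1050)) = sqrt(30024 + (1448 - 1050)) = sqrt(30024 + 398) = sqrt(30422)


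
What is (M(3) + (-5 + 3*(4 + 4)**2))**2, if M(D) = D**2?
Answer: 38416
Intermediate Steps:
(M(3) + (-5 + 3*(4 + 4)**2))**2 = (3**2 + (-5 + 3*(4 + 4)**2))**2 = (9 + (-5 + 3*8**2))**2 = (9 + (-5 + 3*64))**2 = (9 + (-5 + 192))**2 = (9 + 187)**2 = 196**2 = 38416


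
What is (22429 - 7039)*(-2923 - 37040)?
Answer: -615030570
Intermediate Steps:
(22429 - 7039)*(-2923 - 37040) = 15390*(-39963) = -615030570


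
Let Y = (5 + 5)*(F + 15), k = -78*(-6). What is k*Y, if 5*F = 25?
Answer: 93600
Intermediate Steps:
F = 5 (F = (1/5)*25 = 5)
k = 468
Y = 200 (Y = (5 + 5)*(5 + 15) = 10*20 = 200)
k*Y = 468*200 = 93600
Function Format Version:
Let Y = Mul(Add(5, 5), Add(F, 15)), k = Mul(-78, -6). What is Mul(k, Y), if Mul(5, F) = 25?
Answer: 93600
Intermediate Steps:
F = 5 (F = Mul(Rational(1, 5), 25) = 5)
k = 468
Y = 200 (Y = Mul(Add(5, 5), Add(5, 15)) = Mul(10, 20) = 200)
Mul(k, Y) = Mul(468, 200) = 93600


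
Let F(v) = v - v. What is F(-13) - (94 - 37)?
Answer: -57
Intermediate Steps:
F(v) = 0
F(-13) - (94 - 37) = 0 - (94 - 37) = 0 - 1*57 = 0 - 57 = -57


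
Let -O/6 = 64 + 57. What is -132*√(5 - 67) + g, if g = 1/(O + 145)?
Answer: -1/581 - 132*I*√62 ≈ -0.0017212 - 1039.4*I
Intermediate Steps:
O = -726 (O = -6*(64 + 57) = -6*121 = -726)
g = -1/581 (g = 1/(-726 + 145) = 1/(-581) = -1/581 ≈ -0.0017212)
-132*√(5 - 67) + g = -132*√(5 - 67) - 1/581 = -132*I*√62 - 1/581 = -1/581 - 132*I*√62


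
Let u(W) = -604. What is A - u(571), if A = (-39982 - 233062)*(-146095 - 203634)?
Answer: 95491405680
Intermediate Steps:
A = 95491405076 (A = -273044*(-349729) = 95491405076)
A - u(571) = 95491405076 - 1*(-604) = 95491405076 + 604 = 95491405680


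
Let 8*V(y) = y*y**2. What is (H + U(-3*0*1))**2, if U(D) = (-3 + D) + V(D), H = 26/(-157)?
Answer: 247009/24649 ≈ 10.021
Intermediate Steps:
V(y) = y**3/8 (V(y) = (y*y**2)/8 = y**3/8)
H = -26/157 (H = 26*(-1/157) = -26/157 ≈ -0.16561)
U(D) = -3 + D + D**3/8 (U(D) = (-3 + D) + D**3/8 = -3 + D + D**3/8)
(H + U(-3*0*1))**2 = (-26/157 + (-3 - 3*0*1 + (-3*0*1)**3/8))**2 = (-26/157 + (-3 + 0*1 + (0*1)**3/8))**2 = (-26/157 + (-3 + 0 + (1/8)*0**3))**2 = (-26/157 + (-3 + 0 + (1/8)*0))**2 = (-26/157 + (-3 + 0 + 0))**2 = (-26/157 - 3)**2 = (-497/157)**2 = 247009/24649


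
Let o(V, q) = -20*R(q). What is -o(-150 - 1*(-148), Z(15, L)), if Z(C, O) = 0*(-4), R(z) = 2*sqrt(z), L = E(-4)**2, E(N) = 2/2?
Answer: 0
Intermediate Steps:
E(N) = 1 (E(N) = 2*(1/2) = 1)
L = 1 (L = 1**2 = 1)
Z(C, O) = 0
o(V, q) = -40*sqrt(q)
-o(-150 - 1*(-148), Z(15, L)) = -(-40)*sqrt(0) = -(-40)*0 = -1*0 = 0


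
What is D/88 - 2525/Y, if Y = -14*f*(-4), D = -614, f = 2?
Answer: -36371/1232 ≈ -29.522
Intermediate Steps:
Y = 112 (Y = -14*2*(-4) = -28*(-4) = 112)
D/88 - 2525/Y = -614/88 - 2525/112 = -614*1/88 - 2525*1/112 = -307/44 - 2525/112 = -36371/1232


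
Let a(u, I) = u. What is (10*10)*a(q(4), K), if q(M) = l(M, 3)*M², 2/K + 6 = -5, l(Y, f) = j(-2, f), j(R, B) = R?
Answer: -3200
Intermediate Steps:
l(Y, f) = -2
K = -2/11 (K = 2/(-6 - 5) = 2/(-11) = 2*(-1/11) = -2/11 ≈ -0.18182)
q(M) = -2*M²
(10*10)*a(q(4), K) = (10*10)*(-2*4²) = 100*(-2*16) = 100*(-32) = -3200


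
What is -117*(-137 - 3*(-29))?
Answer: 5850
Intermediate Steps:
-117*(-137 - 3*(-29)) = -117*(-137 + 87) = -117*(-50) = 5850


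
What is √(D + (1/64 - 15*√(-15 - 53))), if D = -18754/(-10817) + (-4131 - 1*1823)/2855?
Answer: √(-20514321049329295 - 1831163458610352000*I*√17)/247060280 ≈ 7.8536 - 7.875*I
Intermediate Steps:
D = -10861748/30882535 (D = -18754*(-1/10817) + (-4131 - 1823)*(1/2855) = 18754/10817 - 5954*1/2855 = 18754/10817 - 5954/2855 = -10861748/30882535 ≈ -0.35171)
√(D + (1/64 - 15*√(-15 - 53))) = √(-10861748/30882535 + (1/64 - 15*√(-15 - 53))) = √(-10861748/30882535 + (1/64 - 30*I*√17)) = √(-664269337/1976482240 - 30*I*√17)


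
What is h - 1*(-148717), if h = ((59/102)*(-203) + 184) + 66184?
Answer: 21926693/102 ≈ 2.1497e+5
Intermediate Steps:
h = 6757559/102 (h = ((59*(1/102))*(-203) + 184) + 66184 = ((59/102)*(-203) + 184) + 66184 = (-11977/102 + 184) + 66184 = 6791/102 + 66184 = 6757559/102 ≈ 66251.)
h - 1*(-148717) = 6757559/102 - 1*(-148717) = 6757559/102 + 148717 = 21926693/102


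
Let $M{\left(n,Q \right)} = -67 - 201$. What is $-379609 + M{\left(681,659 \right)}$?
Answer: $-379877$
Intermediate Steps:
$M{\left(n,Q \right)} = -268$
$-379609 + M{\left(681,659 \right)} = -379609 - 268 = -379877$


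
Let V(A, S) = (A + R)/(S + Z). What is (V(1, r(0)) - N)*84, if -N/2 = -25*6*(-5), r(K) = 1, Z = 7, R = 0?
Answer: 252021/2 ≈ 1.2601e+5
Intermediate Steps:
V(A, S) = A/(7 + S) (V(A, S) = (A + 0)/(S + 7) = A/(7 + S))
N = -1500 (N = -2*(-25*6)*(-5) = -2*(-5*30)*(-5) = -(-300)*(-5) = -2*750 = -1500)
(V(1, r(0)) - N)*84 = (1/(7 + 1) - 1*(-1500))*84 = (1/8 + 1500)*84 = (1*(⅛) + 1500)*84 = (⅛ + 1500)*84 = (12001/8)*84 = 252021/2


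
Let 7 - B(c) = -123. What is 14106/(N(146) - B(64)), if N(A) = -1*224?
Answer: -2351/59 ≈ -39.847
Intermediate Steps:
B(c) = 130 (B(c) = 7 - 1*(-123) = 7 + 123 = 130)
N(A) = -224
14106/(N(146) - B(64)) = 14106/(-224 - 1*130) = 14106/(-224 - 130) = 14106/(-354) = 14106*(-1/354) = -2351/59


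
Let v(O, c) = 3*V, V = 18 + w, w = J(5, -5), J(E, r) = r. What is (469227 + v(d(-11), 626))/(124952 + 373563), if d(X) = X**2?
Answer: 469266/498515 ≈ 0.94133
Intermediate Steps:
w = -5
V = 13 (V = 18 - 5 = 13)
v(O, c) = 39 (v(O, c) = 3*13 = 39)
(469227 + v(d(-11), 626))/(124952 + 373563) = (469227 + 39)/(124952 + 373563) = 469266/498515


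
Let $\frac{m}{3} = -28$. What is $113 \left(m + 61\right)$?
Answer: $-2599$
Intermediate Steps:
$m = -84$ ($m = 3 \left(-28\right) = -84$)
$113 \left(m + 61\right) = 113 \left(-84 + 61\right) = 113 \left(-23\right) = -2599$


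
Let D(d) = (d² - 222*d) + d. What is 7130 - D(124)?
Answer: 19158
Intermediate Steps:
D(d) = d² - 221*d
7130 - D(124) = 7130 - 124*(-221 + 124) = 7130 - 124*(-97) = 7130 - 1*(-12028) = 7130 + 12028 = 19158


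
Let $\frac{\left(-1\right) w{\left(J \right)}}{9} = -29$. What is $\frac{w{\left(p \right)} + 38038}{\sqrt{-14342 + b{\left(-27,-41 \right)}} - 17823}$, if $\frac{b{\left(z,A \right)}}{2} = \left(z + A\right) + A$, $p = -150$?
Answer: $- \frac{52507929}{24436453} - \frac{153196 i \sqrt{910}}{317673889} \approx -2.1488 - 0.014547 i$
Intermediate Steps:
$w{\left(J \right)} = 261$ ($w{\left(J \right)} = \left(-9\right) \left(-29\right) = 261$)
$b{\left(z,A \right)} = 2 z + 4 A$ ($b{\left(z,A \right)} = 2 \left(\left(z + A\right) + A\right) = 2 \left(\left(A + z\right) + A\right) = 2 \left(z + 2 A\right) = 2 z + 4 A$)
$\frac{w{\left(p \right)} + 38038}{\sqrt{-14342 + b{\left(-27,-41 \right)}} - 17823} = \frac{261 + 38038}{\sqrt{-14342 + \left(2 \left(-27\right) + 4 \left(-41\right)\right)} - 17823} = \frac{38299}{\sqrt{-14342 - 218} - 17823} = \frac{38299}{\sqrt{-14560} - 17823} = \frac{38299}{4 i \sqrt{910} - 17823} = \frac{38299}{-17823 + 4 i \sqrt{910}}$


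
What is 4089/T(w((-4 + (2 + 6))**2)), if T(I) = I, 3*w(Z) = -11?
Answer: -12267/11 ≈ -1115.2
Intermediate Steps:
w(Z) = -11/3 (w(Z) = (1/3)*(-11) = -11/3)
4089/T(w((-4 + (2 + 6))**2)) = 4089/(-11/3) = 4089*(-3/11) = -12267/11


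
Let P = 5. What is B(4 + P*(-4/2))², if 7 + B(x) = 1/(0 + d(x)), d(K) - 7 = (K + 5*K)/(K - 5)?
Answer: 608400/12769 ≈ 47.647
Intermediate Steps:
d(K) = 7 + 6*K/(-5 + K) (d(K) = 7 + (K + 5*K)/(K - 5) = 7 + (6*K)/(-5 + K) = 7 + 6*K/(-5 + K))
B(x) = -7 + (-5 + x)/(-35 + 13*x) (B(x) = -7 + 1/(0 + (-35 + 13*x)/(-5 + x)) = -7 + 1/((-35 + 13*x)/(-5 + x)) = -7 + (-5 + x)/(-35 + 13*x))
B(4 + P*(-4/2))² = (30*(8 - 3*(4 + 5*(-4/2)))/(-35 + 13*(4 + 5*(-4/2))))² = (30*(8 - 3*(4 + 5*(-4*½)))/(-35 + 13*(4 + 5*(-4*½))))² = (30*(8 - 3*(4 + 5*(-2)))/(-35 + 13*(4 + 5*(-2))))² = (30*(8 - 3*(4 - 10))/(-35 + 13*(4 - 10)))² = (30*(8 - 3*(-6))/(-35 + 13*(-6)))² = (30*(8 + 18)/(-35 - 78))² = (30*26/(-113))² = (30*(-1/113)*26)² = (-780/113)² = 608400/12769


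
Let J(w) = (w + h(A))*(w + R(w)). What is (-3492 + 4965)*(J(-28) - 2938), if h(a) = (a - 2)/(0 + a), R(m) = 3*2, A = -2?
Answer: -3485118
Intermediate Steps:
R(m) = 6
h(a) = (-2 + a)/a
J(w) = (2 + w)*(6 + w) (J(w) = (w + (-2 - 2)/(-2))*(w + 6) = (w - 1/2*(-4))*(6 + w) = (w + 2)*(6 + w) = (2 + w)*(6 + w))
(-3492 + 4965)*(J(-28) - 2938) = (-3492 + 4965)*((12 + (-28)**2 + 8*(-28)) - 2938) = 1473*((12 + 784 - 224) - 2938) = 1473*(572 - 2938) = 1473*(-2366) = -3485118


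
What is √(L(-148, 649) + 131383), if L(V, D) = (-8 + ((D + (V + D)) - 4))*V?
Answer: I*√37041 ≈ 192.46*I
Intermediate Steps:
L(V, D) = V*(-12 + V + 2*D) (L(V, D) = (-8 + ((D + (D + V)) - 4))*V = (-8 + ((V + 2*D) - 4))*V = (-8 + (-4 + V + 2*D))*V = (-12 + V + 2*D)*V = V*(-12 + V + 2*D))
√(L(-148, 649) + 131383) = √(-148*(-12 - 148 + 2*649) + 131383) = √(-148*(-12 - 148 + 1298) + 131383) = √(-148*1138 + 131383) = √(-168424 + 131383) = √(-37041) = I*√37041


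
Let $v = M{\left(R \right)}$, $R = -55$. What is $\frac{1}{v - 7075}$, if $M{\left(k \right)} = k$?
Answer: $- \frac{1}{7130} \approx -0.00014025$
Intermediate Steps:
$v = -55$
$\frac{1}{v - 7075} = \frac{1}{-55 - 7075} = \frac{1}{-7130} = - \frac{1}{7130}$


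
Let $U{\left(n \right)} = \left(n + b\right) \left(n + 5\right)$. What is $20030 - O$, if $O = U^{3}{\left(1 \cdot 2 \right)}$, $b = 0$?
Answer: $17286$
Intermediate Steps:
$U{\left(n \right)} = n \left(5 + n\right)$ ($U{\left(n \right)} = \left(n + 0\right) \left(n + 5\right) = n \left(5 + n\right)$)
$O = 2744$ ($O = \left(1 \cdot 2 \left(5 + 1 \cdot 2\right)\right)^{3} = \left(2 \left(5 + 2\right)\right)^{3} = \left(2 \cdot 7\right)^{3} = 14^{3} = 2744$)
$20030 - O = 20030 - 2744 = 17286$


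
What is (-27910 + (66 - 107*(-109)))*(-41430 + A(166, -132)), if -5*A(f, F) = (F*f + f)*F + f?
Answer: 49801687628/5 ≈ 9.9603e+9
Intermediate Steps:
A(f, F) = -f/5 - F*(f + F*f)/5 (A(f, F) = -((F*f + f)*F + f)/5 = -((f + F*f)*F + f)/5 = -(F*(f + F*f) + f)/5 = -(f + F*(f + F*f))/5 = -f/5 - F*(f + F*f)/5)
(-27910 + (66 - 107*(-109)))*(-41430 + A(166, -132)) = (-27910 + (66 - 107*(-109)))*(-41430 - ⅕*166*(1 - 132 + (-132)²)) = (-27910 + (66 + 11663))*(-41430 - ⅕*166*(1 - 132 + 17424)) = (-27910 + 11729)*(-41430 - ⅕*166*17293) = -16181*(-41430 - 2870638/5) = -16181*(-3077788/5) = 49801687628/5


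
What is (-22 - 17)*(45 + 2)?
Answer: -1833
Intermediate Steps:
(-22 - 17)*(45 + 2) = -39*47 = -1833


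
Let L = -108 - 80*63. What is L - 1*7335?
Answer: -12483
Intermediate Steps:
L = -5148 (L = -108 - 5040 = -5148)
L - 1*7335 = -5148 - 1*7335 = -5148 - 7335 = -12483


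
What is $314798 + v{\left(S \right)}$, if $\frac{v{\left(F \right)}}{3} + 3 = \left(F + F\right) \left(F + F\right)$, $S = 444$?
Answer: $2680421$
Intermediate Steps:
$v{\left(F \right)} = -9 + 12 F^{2}$ ($v{\left(F \right)} = -9 + 3 \left(F + F\right) \left(F + F\right) = -9 + 3 \cdot 2 F 2 F = -9 + 3 \cdot 4 F^{2} = -9 + 12 F^{2}$)
$314798 + v{\left(S \right)} = 314798 - \left(9 - 12 \cdot 444^{2}\right) = 314798 + \left(-9 + 12 \cdot 197136\right) = 314798 + \left(-9 + 2365632\right) = 314798 + 2365623 = 2680421$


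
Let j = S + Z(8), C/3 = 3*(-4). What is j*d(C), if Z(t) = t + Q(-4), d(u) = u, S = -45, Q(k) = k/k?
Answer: 1296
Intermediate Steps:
Q(k) = 1
C = -36 (C = 3*(3*(-4)) = 3*(-12) = -36)
Z(t) = 1 + t (Z(t) = t + 1 = 1 + t)
j = -36 (j = -45 + (1 + 8) = -45 + 9 = -36)
j*d(C) = -36*(-36) = 1296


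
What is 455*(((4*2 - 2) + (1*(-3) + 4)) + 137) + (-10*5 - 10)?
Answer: 65460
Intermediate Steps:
455*(((4*2 - 2) + (1*(-3) + 4)) + 137) + (-10*5 - 10) = 455*(((8 - 2) + (-3 + 4)) + 137) + (-50 - 10) = 455*((6 + 1) + 137) - 60 = 455*(7 + 137) - 60 = 455*144 - 60 = 65520 - 60 = 65460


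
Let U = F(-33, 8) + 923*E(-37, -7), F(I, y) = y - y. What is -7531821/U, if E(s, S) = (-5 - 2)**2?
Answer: -7531821/45227 ≈ -166.53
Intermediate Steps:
E(s, S) = 49 (E(s, S) = (-7)**2 = 49)
F(I, y) = 0
U = 45227 (U = 0 + 923*49 = 0 + 45227 = 45227)
-7531821/U = -7531821/45227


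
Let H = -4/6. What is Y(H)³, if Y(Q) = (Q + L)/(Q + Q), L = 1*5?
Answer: -2197/64 ≈ -34.328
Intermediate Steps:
L = 5
H = -⅔ (H = -4*⅙ = -⅔ ≈ -0.66667)
Y(Q) = (5 + Q)/(2*Q) (Y(Q) = (Q + 5)/(Q + Q) = (5 + Q)/((2*Q)) = (5 + Q)*(1/(2*Q)) = (5 + Q)/(2*Q))
Y(H)³ = ((5 - ⅔)/(2*(-⅔)))³ = ((½)*(-3/2)*(13/3))³ = (-13/4)³ = -2197/64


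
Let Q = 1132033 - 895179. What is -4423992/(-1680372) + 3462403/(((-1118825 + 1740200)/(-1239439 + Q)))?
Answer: -32406456434568577/5800784175 ≈ -5.5866e+6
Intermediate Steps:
Q = 236854
-4423992/(-1680372) + 3462403/(((-1118825 + 1740200)/(-1239439 + Q))) = -4423992/(-1680372) + 3462403/(((-1118825 + 1740200)/(-1239439 + 236854))) = -4423992*(-1/1680372) + 3462403/((621375/(-1002585))) = 368666/140031 + 3462403/((621375*(-1/1002585))) = 368666/140031 + 3462403/(-41425/66839) = 368666/140031 + 3462403*(-66839/41425) = 368666/140031 - 231423554117/41425 = -32406456434568577/5800784175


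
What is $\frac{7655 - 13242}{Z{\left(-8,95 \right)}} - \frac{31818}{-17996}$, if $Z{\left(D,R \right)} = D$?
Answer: $\frac{25199549}{35992} \approx 700.14$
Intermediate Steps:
$\frac{7655 - 13242}{Z{\left(-8,95 \right)}} - \frac{31818}{-17996} = \frac{7655 - 13242}{-8} - \frac{31818}{-17996} = \left(-5587\right) \left(- \frac{1}{8}\right) - - \frac{15909}{8998} = \frac{5587}{8} + \frac{15909}{8998} = \frac{25199549}{35992}$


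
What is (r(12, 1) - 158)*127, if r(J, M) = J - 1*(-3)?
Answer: -18161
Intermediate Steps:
r(J, M) = 3 + J (r(J, M) = J + 3 = 3 + J)
(r(12, 1) - 158)*127 = ((3 + 12) - 158)*127 = (15 - 158)*127 = -143*127 = -18161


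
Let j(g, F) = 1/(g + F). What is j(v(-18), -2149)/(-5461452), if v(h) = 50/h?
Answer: 1/11751831048 ≈ 8.5093e-11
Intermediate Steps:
j(g, F) = 1/(F + g)
j(v(-18), -2149)/(-5461452) = 1/(-2149 + 50/(-18)*(-5461452)) = -1/5461452/(-2149 + 50*(-1/18)) = -1/5461452/(-2149 - 25/9) = -1/5461452/(-19366/9) = -9/19366*(-1/5461452) = 1/11751831048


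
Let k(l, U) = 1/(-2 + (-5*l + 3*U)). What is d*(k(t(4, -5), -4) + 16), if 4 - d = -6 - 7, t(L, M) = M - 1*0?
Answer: 3009/11 ≈ 273.55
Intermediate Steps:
t(L, M) = M (t(L, M) = M + 0 = M)
k(l, U) = 1/(-2 - 5*l + 3*U)
d = 17 (d = 4 - (-6 - 7) = 4 - 1*(-13) = 4 + 13 = 17)
d*(k(t(4, -5), -4) + 16) = 17*(-1/(2 - 3*(-4) + 5*(-5)) + 16) = 17*(-1/(2 + 12 - 25) + 16) = 17*(-1/(-11) + 16) = 17*(-1*(-1/11) + 16) = 17*(1/11 + 16) = 17*(177/11) = 3009/11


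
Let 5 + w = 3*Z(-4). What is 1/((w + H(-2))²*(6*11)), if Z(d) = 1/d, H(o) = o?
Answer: 8/31713 ≈ 0.00025226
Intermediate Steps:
w = -23/4 (w = -5 + 3/(-4) = -5 + 3*(-¼) = -5 - ¾ = -23/4 ≈ -5.7500)
1/((w + H(-2))²*(6*11)) = 1/((-23/4 - 2)²*(6*11)) = 1/((-31/4)²*66) = 1/((961/16)*66) = 1/(31713/8) = 8/31713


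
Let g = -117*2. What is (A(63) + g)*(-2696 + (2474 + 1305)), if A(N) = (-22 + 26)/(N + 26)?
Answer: -22550226/89 ≈ -2.5337e+5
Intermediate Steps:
g = -234
A(N) = 4/(26 + N)
(A(63) + g)*(-2696 + (2474 + 1305)) = (4/(26 + 63) - 234)*(-2696 + (2474 + 1305)) = (4/89 - 234)*(-2696 + 3779) = (4*(1/89) - 234)*1083 = (4/89 - 234)*1083 = -20822/89*1083 = -22550226/89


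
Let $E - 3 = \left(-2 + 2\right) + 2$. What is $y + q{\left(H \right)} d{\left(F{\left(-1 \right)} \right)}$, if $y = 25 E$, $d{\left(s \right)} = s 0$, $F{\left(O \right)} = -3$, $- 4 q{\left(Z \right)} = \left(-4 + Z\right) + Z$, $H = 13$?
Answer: $125$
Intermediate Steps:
$q{\left(Z \right)} = 1 - \frac{Z}{2}$ ($q{\left(Z \right)} = - \frac{\left(-4 + Z\right) + Z}{4} = - \frac{-4 + 2 Z}{4} = 1 - \frac{Z}{2}$)
$E = 5$ ($E = 3 + \left(\left(-2 + 2\right) + 2\right) = 3 + \left(0 + 2\right) = 3 + 2 = 5$)
$d{\left(s \right)} = 0$
$y = 125$ ($y = 25 \cdot 5 = 125$)
$y + q{\left(H \right)} d{\left(F{\left(-1 \right)} \right)} = 125 + \left(1 - \frac{13}{2}\right) 0 = 125 - 0 = 125 + 0 = 125$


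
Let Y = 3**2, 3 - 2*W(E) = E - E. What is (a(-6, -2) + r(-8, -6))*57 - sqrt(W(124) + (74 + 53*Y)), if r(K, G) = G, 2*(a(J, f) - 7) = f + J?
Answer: -171 - sqrt(2210)/2 ≈ -194.51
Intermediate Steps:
a(J, f) = 7 + J/2 + f/2 (a(J, f) = 7 + (f + J)/2 = 7 + (J + f)/2 = 7 + (J/2 + f/2) = 7 + J/2 + f/2)
W(E) = 3/2 (W(E) = 3/2 - (E - E)/2 = 3/2 - 1/2*0 = 3/2 + 0 = 3/2)
Y = 9
(a(-6, -2) + r(-8, -6))*57 - sqrt(W(124) + (74 + 53*Y)) = ((7 + (1/2)*(-6) + (1/2)*(-2)) - 6)*57 - sqrt(3/2 + (74 + 53*9)) = ((7 - 3 - 1) - 6)*57 - sqrt(3/2 + (74 + 477)) = (3 - 6)*57 - sqrt(3/2 + 551) = -3*57 - sqrt(1105/2) = -171 - sqrt(2210)/2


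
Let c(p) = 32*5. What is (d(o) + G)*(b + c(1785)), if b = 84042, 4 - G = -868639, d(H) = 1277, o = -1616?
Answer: 73249003840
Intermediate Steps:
G = 868643 (G = 4 - 1*(-868639) = 4 + 868639 = 868643)
c(p) = 160
(d(o) + G)*(b + c(1785)) = (1277 + 868643)*(84042 + 160) = 869920*84202 = 73249003840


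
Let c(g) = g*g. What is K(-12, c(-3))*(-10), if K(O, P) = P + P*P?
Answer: -900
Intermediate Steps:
c(g) = g²
K(O, P) = P + P²
K(-12, c(-3))*(-10) = ((-3)²*(1 + (-3)²))*(-10) = (9*(1 + 9))*(-10) = (9*10)*(-10) = 90*(-10) = -900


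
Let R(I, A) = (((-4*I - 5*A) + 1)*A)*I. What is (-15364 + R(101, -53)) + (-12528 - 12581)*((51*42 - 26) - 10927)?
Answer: 221958749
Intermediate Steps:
R(I, A) = A*I*(1 - 5*A - 4*I) (R(I, A) = (((-5*A - 4*I) + 1)*A)*I = ((1 - 5*A - 4*I)*A)*I = (A*(1 - 5*A - 4*I))*I = A*I*(1 - 5*A - 4*I))
(-15364 + R(101, -53)) + (-12528 - 12581)*((51*42 - 26) - 10927) = (-15364 - 53*101*(1 - 5*(-53) - 4*101)) + (-12528 - 12581)*((51*42 - 26) - 10927) = (-15364 - 53*101*(1 + 265 - 404)) - 25109*((2142 - 26) - 10927) = (-15364 - 53*101*(-138)) - 25109*(2116 - 10927) = (-15364 + 738714) - 25109*(-8811) = 723350 + 221235399 = 221958749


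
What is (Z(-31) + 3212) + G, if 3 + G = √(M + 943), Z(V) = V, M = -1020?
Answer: 3178 + I*√77 ≈ 3178.0 + 8.775*I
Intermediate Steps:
G = -3 + I*√77 (G = -3 + √(-1020 + 943) = -3 + √(-77) = -3 + I*√77 ≈ -3.0 + 8.775*I)
(Z(-31) + 3212) + G = (-31 + 3212) + (-3 + I*√77) = 3181 + (-3 + I*√77) = 3178 + I*√77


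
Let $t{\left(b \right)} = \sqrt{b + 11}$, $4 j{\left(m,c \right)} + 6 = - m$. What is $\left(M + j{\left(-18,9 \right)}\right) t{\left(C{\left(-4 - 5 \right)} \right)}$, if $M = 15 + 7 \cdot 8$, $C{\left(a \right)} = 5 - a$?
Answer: $370$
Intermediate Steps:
$j{\left(m,c \right)} = - \frac{3}{2} - \frac{m}{4}$ ($j{\left(m,c \right)} = - \frac{3}{2} + \frac{\left(-1\right) m}{4} = - \frac{3}{2} - \frac{m}{4}$)
$t{\left(b \right)} = \sqrt{11 + b}$
$M = 71$ ($M = 15 + 56 = 71$)
$\left(M + j{\left(-18,9 \right)}\right) t{\left(C{\left(-4 - 5 \right)} \right)} = \left(71 - -3\right) \sqrt{11 + \left(5 - \left(-4 - 5\right)\right)} = \left(71 + \left(- \frac{3}{2} + \frac{9}{2}\right)\right) \sqrt{11 + \left(5 - -9\right)} = \left(71 + 3\right) \sqrt{11 + \left(5 + 9\right)} = 74 \sqrt{11 + 14} = 74 \sqrt{25} = 74 \cdot 5 = 370$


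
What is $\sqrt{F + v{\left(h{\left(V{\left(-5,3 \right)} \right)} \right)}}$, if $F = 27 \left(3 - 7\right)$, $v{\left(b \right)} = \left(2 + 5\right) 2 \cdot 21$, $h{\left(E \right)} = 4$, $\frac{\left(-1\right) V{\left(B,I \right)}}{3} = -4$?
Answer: $\sqrt{186} \approx 13.638$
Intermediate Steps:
$V{\left(B,I \right)} = 12$ ($V{\left(B,I \right)} = \left(-3\right) \left(-4\right) = 12$)
$v{\left(b \right)} = 294$ ($v{\left(b \right)} = 7 \cdot 2 \cdot 21 = 14 \cdot 21 = 294$)
$F = -108$ ($F = 27 \left(-4\right) = -108$)
$\sqrt{F + v{\left(h{\left(V{\left(-5,3 \right)} \right)} \right)}} = \sqrt{-108 + 294} = \sqrt{186}$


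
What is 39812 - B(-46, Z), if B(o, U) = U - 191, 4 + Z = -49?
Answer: 40056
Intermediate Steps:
Z = -53 (Z = -4 - 49 = -53)
B(o, U) = -191 + U
39812 - B(-46, Z) = 39812 - (-191 - 53) = 39812 - 1*(-244) = 39812 + 244 = 40056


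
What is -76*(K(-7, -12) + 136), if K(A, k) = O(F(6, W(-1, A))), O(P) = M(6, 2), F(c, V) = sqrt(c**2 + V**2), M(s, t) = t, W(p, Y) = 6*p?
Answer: -10488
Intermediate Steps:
F(c, V) = sqrt(V**2 + c**2)
O(P) = 2
K(A, k) = 2
-76*(K(-7, -12) + 136) = -76*(2 + 136) = -76*138 = -10488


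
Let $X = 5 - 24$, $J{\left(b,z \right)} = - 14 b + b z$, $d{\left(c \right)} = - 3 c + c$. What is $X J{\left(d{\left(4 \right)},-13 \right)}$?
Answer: $-4104$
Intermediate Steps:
$d{\left(c \right)} = - 2 c$
$X = -19$
$X J{\left(d{\left(4 \right)},-13 \right)} = - 19 \left(-2\right) 4 \left(-14 - 13\right) = - 19 \left(\left(-8\right) \left(-27\right)\right) = \left(-19\right) 216 = -4104$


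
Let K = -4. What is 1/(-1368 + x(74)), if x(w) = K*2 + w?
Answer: -1/1302 ≈ -0.00076805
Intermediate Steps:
x(w) = -8 + w (x(w) = -4*2 + w = -8 + w)
1/(-1368 + x(74)) = 1/(-1368 + (-8 + 74)) = 1/(-1368 + 66) = 1/(-1302) = -1/1302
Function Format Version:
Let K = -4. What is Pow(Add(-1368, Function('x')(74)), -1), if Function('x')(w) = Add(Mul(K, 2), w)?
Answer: Rational(-1, 1302) ≈ -0.00076805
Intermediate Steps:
Function('x')(w) = Add(-8, w) (Function('x')(w) = Add(Mul(-4, 2), w) = Add(-8, w))
Pow(Add(-1368, Function('x')(74)), -1) = Pow(Add(-1368, Add(-8, 74)), -1) = Pow(Add(-1368, 66), -1) = Pow(-1302, -1) = Rational(-1, 1302)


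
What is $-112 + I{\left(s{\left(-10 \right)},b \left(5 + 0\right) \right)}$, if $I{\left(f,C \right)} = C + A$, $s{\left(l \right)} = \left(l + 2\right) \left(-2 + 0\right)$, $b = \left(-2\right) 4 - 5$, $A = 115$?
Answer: $-62$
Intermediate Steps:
$b = -13$ ($b = -8 - 5 = -13$)
$s{\left(l \right)} = -4 - 2 l$ ($s{\left(l \right)} = \left(2 + l\right) \left(-2\right) = -4 - 2 l$)
$I{\left(f,C \right)} = 115 + C$ ($I{\left(f,C \right)} = C + 115 = 115 + C$)
$-112 + I{\left(s{\left(-10 \right)},b \left(5 + 0\right) \right)} = -112 + \left(115 - 13 \left(5 + 0\right)\right) = -112 + \left(115 - 65\right) = -112 + 50 = -62$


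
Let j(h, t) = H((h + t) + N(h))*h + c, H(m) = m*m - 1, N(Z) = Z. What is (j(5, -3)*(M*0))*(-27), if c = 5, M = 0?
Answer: 0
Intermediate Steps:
H(m) = -1 + m**2 (H(m) = m**2 - 1 = -1 + m**2)
j(h, t) = 5 + h*(-1 + (t + 2*h)**2) (j(h, t) = (-1 + ((h + t) + h)**2)*h + 5 = (-1 + (t + 2*h)**2)*h + 5 = h*(-1 + (t + 2*h)**2) + 5 = 5 + h*(-1 + (t + 2*h)**2))
(j(5, -3)*(M*0))*(-27) = ((5 + 5*(-1 + (-3 + 2*5)**2))*(0*0))*(-27) = ((5 + 5*(-1 + (-3 + 10)**2))*0)*(-27) = ((5 + 5*(-1 + 7**2))*0)*(-27) = ((5 + 5*(-1 + 49))*0)*(-27) = ((5 + 5*48)*0)*(-27) = ((5 + 240)*0)*(-27) = (245*0)*(-27) = 0*(-27) = 0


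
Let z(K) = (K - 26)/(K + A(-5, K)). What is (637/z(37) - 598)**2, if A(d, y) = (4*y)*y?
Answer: 12286448071209/121 ≈ 1.0154e+11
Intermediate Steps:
A(d, y) = 4*y**2
z(K) = (-26 + K)/(K + 4*K**2) (z(K) = (K - 26)/(K + 4*K**2) = (-26 + K)/(K + 4*K**2))
(637/z(37) - 598)**2 = (637/(((-26 + 37)/(37*(1 + 4*37)))) - 598)**2 = (637/(((1/37)*11/(1 + 148))) - 598)**2 = (637/(((1/37)*11/149)) - 598)**2 = (637/(((1/37)*(1/149)*11)) - 598)**2 = (637/(11/5513) - 598)**2 = (637*(5513/11) - 598)**2 = (3511781/11 - 598)**2 = (3505203/11)**2 = 12286448071209/121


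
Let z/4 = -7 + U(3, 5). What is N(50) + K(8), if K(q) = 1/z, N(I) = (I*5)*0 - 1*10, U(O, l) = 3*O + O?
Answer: -199/20 ≈ -9.9500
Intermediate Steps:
U(O, l) = 4*O
N(I) = -10 (N(I) = (5*I)*0 - 10 = 0 - 10 = -10)
z = 20 (z = 4*(-7 + 4*3) = 4*(-7 + 12) = 4*5 = 20)
K(q) = 1/20
N(50) + K(8) = -10 + 1/20 = -199/20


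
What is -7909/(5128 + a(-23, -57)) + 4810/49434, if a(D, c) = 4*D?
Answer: -183375173/124474812 ≈ -1.4732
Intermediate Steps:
-7909/(5128 + a(-23, -57)) + 4810/49434 = -7909/(5128 + 4*(-23)) + 4810/49434 = -7909/(5128 - 92) + 4810*(1/49434) = -7909/5036 + 2405/24717 = -183375173/124474812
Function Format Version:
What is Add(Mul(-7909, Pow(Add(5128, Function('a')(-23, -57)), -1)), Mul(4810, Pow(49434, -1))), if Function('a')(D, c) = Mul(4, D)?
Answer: Rational(-183375173, 124474812) ≈ -1.4732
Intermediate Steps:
Add(Mul(-7909, Pow(Add(5128, Function('a')(-23, -57)), -1)), Mul(4810, Pow(49434, -1))) = Add(Mul(-7909, Pow(Add(5128, Mul(4, -23)), -1)), Mul(4810, Pow(49434, -1))) = Add(Mul(-7909, Pow(Add(5128, -92), -1)), Mul(4810, Rational(1, 49434))) = Add(Mul(-7909, Pow(5036, -1)), Rational(2405, 24717)) = Add(Mul(-7909, Rational(1, 5036)), Rational(2405, 24717)) = Add(Rational(-7909, 5036), Rational(2405, 24717)) = Rational(-183375173, 124474812)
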